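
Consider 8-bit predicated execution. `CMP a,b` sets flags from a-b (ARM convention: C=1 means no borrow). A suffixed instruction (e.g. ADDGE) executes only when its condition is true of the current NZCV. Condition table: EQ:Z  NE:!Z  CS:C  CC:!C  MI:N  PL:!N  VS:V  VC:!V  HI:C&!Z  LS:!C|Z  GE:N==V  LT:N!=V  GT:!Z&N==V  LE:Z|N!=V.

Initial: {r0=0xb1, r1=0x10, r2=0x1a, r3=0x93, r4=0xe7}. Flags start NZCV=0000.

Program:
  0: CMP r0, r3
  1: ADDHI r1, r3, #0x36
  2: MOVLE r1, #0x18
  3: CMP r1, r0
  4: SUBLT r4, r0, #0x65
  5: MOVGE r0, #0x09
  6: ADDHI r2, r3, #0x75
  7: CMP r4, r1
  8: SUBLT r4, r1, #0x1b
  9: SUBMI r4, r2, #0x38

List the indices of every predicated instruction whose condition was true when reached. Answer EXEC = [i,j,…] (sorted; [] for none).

0: ✓ CMP  NZCV=0010
1: ✓ ADDHI  r1←0xc9
2: · MOVLE
3: ✓ CMP  NZCV=0010
4: · SUBLT
5: ✓ MOVGE  r0←0x09
6: ✓ ADDHI  r2←0x08
7: ✓ CMP  NZCV=0010
8: · SUBLT
9: · SUBMI

EXEC = [1,5,6]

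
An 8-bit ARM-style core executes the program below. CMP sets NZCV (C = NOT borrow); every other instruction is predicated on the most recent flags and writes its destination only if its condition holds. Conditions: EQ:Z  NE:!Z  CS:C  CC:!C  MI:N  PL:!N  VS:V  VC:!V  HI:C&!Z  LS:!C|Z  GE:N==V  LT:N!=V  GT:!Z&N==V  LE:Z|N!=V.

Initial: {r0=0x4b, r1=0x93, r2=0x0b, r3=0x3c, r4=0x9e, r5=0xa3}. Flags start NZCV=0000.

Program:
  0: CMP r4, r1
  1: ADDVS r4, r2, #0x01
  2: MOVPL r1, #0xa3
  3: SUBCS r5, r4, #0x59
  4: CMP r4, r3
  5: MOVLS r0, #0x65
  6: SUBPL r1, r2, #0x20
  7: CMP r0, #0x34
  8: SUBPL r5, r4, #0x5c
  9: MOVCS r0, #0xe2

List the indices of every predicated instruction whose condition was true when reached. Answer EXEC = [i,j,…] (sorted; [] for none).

[0] flags=0010 → (cmp)
[1] flags=0010 VS?F → skip
[2] flags=0010 PL?T → r1=0xa3
[3] flags=0010 CS?T → r5=0x45
[4] flags=0011 → (cmp)
[5] flags=0011 LS?F → skip
[6] flags=0011 PL?T → r1=0xeb
[7] flags=0010 → (cmp)
[8] flags=0010 PL?T → r5=0x42
[9] flags=0010 CS?T → r0=0xe2

EXEC = [2,3,6,8,9]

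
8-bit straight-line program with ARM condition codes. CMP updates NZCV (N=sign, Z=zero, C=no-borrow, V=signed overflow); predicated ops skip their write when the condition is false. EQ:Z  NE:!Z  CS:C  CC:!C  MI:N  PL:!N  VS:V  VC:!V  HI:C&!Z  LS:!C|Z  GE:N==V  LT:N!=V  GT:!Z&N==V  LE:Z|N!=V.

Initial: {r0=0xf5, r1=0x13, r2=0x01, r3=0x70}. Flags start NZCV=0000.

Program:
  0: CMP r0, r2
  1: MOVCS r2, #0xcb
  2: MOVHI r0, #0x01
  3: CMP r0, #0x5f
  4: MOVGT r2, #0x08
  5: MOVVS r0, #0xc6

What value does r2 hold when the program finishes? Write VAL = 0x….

VAL = 0xcb

0: ✓ CMP  NZCV=1010
1: ✓ MOVCS  r2←0xcb
2: ✓ MOVHI  r0←0x01
3: ✓ CMP  NZCV=1000
4: · MOVGT
5: · MOVVS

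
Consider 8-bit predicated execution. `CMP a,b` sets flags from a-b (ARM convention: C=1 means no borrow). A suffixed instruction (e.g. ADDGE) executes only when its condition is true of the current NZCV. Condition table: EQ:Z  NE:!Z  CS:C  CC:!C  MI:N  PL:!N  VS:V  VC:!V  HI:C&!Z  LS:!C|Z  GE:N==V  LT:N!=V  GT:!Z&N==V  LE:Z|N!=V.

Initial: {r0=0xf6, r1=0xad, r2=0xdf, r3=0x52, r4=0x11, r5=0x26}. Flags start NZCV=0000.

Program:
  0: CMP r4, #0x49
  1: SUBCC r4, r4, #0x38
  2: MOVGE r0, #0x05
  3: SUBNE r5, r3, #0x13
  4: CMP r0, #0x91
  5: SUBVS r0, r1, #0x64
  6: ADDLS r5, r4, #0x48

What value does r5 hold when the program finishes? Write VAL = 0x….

[0] flags=1000 → (cmp)
[1] flags=1000 CC?T → r4=0xd9
[2] flags=1000 GE?F → skip
[3] flags=1000 NE?T → r5=0x3f
[4] flags=0010 → (cmp)
[5] flags=0010 VS?F → skip
[6] flags=0010 LS?F → skip

VAL = 0x3f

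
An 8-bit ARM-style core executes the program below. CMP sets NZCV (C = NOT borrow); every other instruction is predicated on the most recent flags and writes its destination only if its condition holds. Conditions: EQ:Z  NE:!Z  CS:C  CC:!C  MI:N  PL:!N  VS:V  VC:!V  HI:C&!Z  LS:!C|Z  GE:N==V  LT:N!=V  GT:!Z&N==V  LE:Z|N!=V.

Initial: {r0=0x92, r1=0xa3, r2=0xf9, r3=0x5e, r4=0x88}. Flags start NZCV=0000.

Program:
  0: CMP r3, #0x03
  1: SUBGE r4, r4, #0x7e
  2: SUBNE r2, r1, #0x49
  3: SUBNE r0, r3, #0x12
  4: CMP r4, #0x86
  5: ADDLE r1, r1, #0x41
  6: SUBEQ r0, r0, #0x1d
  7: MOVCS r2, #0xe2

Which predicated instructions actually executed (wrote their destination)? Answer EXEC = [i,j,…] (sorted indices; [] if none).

[0] flags=0010 → (cmp)
[1] flags=0010 GE?T → r4=0x0a
[2] flags=0010 NE?T → r2=0x5a
[3] flags=0010 NE?T → r0=0x4c
[4] flags=1001 → (cmp)
[5] flags=1001 LE?F → skip
[6] flags=1001 EQ?F → skip
[7] flags=1001 CS?F → skip

EXEC = [1,2,3]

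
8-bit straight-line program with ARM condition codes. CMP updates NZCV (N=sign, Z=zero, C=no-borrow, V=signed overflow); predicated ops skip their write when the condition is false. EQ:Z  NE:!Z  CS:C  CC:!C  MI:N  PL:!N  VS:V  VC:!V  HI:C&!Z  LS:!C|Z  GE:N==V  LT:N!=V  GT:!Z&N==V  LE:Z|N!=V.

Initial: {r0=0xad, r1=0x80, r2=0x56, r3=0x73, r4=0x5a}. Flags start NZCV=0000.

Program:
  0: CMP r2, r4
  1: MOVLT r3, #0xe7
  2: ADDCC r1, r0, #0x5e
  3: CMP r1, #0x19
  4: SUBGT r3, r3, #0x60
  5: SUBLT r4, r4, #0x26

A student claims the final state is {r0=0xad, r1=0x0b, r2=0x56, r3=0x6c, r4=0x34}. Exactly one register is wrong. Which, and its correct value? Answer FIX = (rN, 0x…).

FIX = (r3, 0xe7)

0: ✓ CMP  NZCV=1000
1: ✓ MOVLT  r3←0xe7
2: ✓ ADDCC  r1←0x0b
3: ✓ CMP  NZCV=1000
4: · SUBGT
5: ✓ SUBLT  r4←0x34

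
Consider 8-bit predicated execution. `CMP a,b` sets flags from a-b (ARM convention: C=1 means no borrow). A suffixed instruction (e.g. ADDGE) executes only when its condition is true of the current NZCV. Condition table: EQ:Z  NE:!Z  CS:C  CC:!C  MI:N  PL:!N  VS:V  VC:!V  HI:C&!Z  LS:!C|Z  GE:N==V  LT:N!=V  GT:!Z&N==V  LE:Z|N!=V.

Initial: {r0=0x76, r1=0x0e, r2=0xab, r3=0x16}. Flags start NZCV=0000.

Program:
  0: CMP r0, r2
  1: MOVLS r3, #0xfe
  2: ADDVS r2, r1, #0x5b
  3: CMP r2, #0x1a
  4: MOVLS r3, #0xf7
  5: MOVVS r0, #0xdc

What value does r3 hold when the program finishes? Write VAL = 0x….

VAL = 0xfe

[0] flags=1001 → (cmp)
[1] flags=1001 LS?T → r3=0xfe
[2] flags=1001 VS?T → r2=0x69
[3] flags=0010 → (cmp)
[4] flags=0010 LS?F → skip
[5] flags=0010 VS?F → skip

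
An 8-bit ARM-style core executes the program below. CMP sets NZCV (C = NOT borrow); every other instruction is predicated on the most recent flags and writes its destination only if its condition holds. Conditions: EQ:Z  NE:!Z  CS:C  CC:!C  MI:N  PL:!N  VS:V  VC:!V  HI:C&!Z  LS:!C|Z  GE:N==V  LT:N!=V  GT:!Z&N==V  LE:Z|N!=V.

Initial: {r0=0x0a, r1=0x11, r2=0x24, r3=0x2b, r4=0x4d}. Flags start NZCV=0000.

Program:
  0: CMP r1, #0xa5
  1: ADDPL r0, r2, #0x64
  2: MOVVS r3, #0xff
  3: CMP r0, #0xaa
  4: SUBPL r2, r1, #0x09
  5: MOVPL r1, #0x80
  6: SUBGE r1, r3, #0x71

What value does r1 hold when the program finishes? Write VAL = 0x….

[0] flags=0000 → (cmp)
[1] flags=0000 PL?T → r0=0x88
[2] flags=0000 VS?F → skip
[3] flags=1000 → (cmp)
[4] flags=1000 PL?F → skip
[5] flags=1000 PL?F → skip
[6] flags=1000 GE?F → skip

VAL = 0x11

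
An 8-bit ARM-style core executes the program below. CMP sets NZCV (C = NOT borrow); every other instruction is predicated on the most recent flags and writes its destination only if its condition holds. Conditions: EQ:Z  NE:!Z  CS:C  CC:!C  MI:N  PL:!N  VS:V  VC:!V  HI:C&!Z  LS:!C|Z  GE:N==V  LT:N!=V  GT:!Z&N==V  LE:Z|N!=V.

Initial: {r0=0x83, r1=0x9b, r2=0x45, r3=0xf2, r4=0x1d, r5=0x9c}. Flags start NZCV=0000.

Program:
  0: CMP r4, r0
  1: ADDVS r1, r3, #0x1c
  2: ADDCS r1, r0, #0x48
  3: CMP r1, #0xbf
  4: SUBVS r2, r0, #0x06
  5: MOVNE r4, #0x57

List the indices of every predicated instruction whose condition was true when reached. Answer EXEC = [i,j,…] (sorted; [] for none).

EXEC = [1,5]

0: ✓ CMP  NZCV=1001
1: ✓ ADDVS  r1←0x0e
2: · ADDCS
3: ✓ CMP  NZCV=0000
4: · SUBVS
5: ✓ MOVNE  r4←0x57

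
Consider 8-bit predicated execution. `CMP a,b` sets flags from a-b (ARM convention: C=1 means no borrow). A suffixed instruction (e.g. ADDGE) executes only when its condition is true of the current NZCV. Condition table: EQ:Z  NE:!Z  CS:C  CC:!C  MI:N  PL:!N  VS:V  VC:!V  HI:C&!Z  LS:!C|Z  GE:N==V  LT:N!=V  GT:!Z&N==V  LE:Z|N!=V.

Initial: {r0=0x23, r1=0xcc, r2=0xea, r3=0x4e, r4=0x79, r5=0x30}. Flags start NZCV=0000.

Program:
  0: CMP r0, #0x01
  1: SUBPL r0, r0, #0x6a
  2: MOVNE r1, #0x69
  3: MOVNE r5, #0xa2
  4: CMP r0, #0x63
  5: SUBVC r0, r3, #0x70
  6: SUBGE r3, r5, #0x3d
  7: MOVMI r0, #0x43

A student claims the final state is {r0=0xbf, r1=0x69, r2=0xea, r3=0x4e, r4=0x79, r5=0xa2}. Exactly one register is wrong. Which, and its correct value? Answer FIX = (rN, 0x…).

0: ✓ CMP  NZCV=0010
1: ✓ SUBPL  r0←0xb9
2: ✓ MOVNE  r1←0x69
3: ✓ MOVNE  r5←0xa2
4: ✓ CMP  NZCV=0011
5: · SUBVC
6: · SUBGE
7: · MOVMI

FIX = (r0, 0xb9)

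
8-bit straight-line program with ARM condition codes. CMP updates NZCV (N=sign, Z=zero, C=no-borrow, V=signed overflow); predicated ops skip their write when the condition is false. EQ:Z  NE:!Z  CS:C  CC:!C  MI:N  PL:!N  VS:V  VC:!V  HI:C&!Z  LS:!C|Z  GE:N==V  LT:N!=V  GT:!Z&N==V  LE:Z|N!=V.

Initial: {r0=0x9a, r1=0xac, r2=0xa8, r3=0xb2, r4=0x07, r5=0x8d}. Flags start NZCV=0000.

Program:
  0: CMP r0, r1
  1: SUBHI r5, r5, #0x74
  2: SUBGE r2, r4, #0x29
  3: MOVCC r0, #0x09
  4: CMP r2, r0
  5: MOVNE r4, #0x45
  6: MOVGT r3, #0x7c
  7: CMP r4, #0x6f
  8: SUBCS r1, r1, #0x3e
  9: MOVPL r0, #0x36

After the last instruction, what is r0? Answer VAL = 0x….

VAL = 0x09

[0] flags=1000 → (cmp)
[1] flags=1000 HI?F → skip
[2] flags=1000 GE?F → skip
[3] flags=1000 CC?T → r0=0x09
[4] flags=1010 → (cmp)
[5] flags=1010 NE?T → r4=0x45
[6] flags=1010 GT?F → skip
[7] flags=1000 → (cmp)
[8] flags=1000 CS?F → skip
[9] flags=1000 PL?F → skip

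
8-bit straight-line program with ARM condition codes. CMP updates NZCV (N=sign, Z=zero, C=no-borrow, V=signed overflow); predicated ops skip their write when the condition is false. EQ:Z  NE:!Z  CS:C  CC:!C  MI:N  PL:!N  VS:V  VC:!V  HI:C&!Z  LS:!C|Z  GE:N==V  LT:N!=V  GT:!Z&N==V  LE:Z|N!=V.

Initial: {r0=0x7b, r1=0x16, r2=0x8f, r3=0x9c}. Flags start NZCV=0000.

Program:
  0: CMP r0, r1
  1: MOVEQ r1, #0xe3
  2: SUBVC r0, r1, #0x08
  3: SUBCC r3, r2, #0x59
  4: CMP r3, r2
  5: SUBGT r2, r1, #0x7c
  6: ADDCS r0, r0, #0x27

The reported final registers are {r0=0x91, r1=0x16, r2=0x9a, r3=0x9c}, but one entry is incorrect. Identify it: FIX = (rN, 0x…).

0: ✓ CMP  NZCV=0010
1: · MOVEQ
2: ✓ SUBVC  r0←0x0e
3: · SUBCC
4: ✓ CMP  NZCV=0010
5: ✓ SUBGT  r2←0x9a
6: ✓ ADDCS  r0←0x35

FIX = (r0, 0x35)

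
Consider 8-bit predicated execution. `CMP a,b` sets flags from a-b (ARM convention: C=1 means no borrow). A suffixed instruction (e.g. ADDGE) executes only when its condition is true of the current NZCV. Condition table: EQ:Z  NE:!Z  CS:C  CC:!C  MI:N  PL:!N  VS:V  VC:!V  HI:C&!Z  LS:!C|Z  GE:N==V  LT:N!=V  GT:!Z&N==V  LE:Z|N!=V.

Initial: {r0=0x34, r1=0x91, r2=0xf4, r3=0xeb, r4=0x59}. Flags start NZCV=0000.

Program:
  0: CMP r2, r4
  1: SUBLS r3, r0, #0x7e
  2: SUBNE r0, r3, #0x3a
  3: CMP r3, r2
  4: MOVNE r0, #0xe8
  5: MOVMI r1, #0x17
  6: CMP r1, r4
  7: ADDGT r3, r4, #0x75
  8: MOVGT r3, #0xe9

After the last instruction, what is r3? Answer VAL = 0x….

VAL = 0xeb

0: ✓ CMP  NZCV=1010
1: · SUBLS
2: ✓ SUBNE  r0←0xb1
3: ✓ CMP  NZCV=1000
4: ✓ MOVNE  r0←0xe8
5: ✓ MOVMI  r1←0x17
6: ✓ CMP  NZCV=1000
7: · ADDGT
8: · MOVGT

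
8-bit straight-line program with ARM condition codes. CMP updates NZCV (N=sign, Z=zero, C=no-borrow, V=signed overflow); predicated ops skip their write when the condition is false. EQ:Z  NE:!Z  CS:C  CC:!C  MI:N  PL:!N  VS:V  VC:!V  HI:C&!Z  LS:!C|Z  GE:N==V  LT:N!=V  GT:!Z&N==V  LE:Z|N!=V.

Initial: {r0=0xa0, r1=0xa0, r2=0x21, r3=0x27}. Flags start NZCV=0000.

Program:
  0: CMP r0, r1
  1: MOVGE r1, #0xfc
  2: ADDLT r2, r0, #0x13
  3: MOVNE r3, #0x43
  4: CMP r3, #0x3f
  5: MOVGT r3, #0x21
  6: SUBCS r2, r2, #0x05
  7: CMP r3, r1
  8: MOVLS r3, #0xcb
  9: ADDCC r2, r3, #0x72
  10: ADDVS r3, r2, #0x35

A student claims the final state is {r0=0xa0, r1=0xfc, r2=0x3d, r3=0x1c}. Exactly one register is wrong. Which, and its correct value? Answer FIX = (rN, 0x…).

FIX = (r3, 0xcb)

[0] flags=0110 → (cmp)
[1] flags=0110 GE?T → r1=0xfc
[2] flags=0110 LT?F → skip
[3] flags=0110 NE?F → skip
[4] flags=1000 → (cmp)
[5] flags=1000 GT?F → skip
[6] flags=1000 CS?F → skip
[7] flags=0000 → (cmp)
[8] flags=0000 LS?T → r3=0xcb
[9] flags=0000 CC?T → r2=0x3d
[10] flags=0000 VS?F → skip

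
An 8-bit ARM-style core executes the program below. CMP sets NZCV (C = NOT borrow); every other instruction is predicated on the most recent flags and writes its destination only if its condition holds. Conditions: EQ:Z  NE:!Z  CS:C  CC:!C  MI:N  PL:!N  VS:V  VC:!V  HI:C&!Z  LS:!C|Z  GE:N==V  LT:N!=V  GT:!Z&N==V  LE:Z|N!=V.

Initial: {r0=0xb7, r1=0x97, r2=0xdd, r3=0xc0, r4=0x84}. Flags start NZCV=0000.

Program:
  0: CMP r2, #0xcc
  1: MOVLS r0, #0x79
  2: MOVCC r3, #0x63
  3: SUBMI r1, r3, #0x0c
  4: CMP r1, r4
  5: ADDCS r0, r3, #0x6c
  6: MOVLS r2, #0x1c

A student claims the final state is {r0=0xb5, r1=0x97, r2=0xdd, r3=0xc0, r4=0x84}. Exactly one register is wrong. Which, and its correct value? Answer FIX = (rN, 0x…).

0: ✓ CMP  NZCV=0010
1: · MOVLS
2: · MOVCC
3: · SUBMI
4: ✓ CMP  NZCV=0010
5: ✓ ADDCS  r0←0x2c
6: · MOVLS

FIX = (r0, 0x2c)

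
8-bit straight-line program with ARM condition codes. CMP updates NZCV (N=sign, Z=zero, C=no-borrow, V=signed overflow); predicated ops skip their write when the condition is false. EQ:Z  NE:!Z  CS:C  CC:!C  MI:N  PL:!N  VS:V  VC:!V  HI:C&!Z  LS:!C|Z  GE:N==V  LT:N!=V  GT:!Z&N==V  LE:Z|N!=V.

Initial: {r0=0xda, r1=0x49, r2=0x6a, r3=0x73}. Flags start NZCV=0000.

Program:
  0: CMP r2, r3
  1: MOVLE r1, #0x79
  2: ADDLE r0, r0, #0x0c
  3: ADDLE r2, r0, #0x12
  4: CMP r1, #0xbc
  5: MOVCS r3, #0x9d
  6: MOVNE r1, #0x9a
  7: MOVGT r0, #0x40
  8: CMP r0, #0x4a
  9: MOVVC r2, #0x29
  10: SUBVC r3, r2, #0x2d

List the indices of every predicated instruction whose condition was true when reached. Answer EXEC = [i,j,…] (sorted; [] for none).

EXEC = [1,2,3,6,7,9,10]

0: ✓ CMP  NZCV=1000
1: ✓ MOVLE  r1←0x79
2: ✓ ADDLE  r0←0xe6
3: ✓ ADDLE  r2←0xf8
4: ✓ CMP  NZCV=1001
5: · MOVCS
6: ✓ MOVNE  r1←0x9a
7: ✓ MOVGT  r0←0x40
8: ✓ CMP  NZCV=1000
9: ✓ MOVVC  r2←0x29
10: ✓ SUBVC  r3←0xfc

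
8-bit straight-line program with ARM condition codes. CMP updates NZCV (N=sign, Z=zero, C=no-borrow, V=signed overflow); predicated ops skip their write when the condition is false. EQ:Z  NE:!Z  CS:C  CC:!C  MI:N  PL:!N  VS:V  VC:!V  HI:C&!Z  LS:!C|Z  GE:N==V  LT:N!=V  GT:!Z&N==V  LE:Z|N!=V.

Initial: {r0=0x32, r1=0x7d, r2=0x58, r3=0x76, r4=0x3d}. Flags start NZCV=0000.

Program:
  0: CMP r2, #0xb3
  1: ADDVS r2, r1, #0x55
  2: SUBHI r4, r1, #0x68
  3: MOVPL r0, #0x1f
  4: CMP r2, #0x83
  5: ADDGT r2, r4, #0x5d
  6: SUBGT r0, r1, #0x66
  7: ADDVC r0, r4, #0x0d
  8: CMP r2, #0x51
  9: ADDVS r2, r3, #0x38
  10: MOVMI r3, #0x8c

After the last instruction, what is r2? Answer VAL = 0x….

0: ✓ CMP  NZCV=1001
1: ✓ ADDVS  r2←0xd2
2: · SUBHI
3: · MOVPL
4: ✓ CMP  NZCV=0010
5: ✓ ADDGT  r2←0x9a
6: ✓ SUBGT  r0←0x17
7: ✓ ADDVC  r0←0x4a
8: ✓ CMP  NZCV=0011
9: ✓ ADDVS  r2←0xae
10: · MOVMI

VAL = 0xae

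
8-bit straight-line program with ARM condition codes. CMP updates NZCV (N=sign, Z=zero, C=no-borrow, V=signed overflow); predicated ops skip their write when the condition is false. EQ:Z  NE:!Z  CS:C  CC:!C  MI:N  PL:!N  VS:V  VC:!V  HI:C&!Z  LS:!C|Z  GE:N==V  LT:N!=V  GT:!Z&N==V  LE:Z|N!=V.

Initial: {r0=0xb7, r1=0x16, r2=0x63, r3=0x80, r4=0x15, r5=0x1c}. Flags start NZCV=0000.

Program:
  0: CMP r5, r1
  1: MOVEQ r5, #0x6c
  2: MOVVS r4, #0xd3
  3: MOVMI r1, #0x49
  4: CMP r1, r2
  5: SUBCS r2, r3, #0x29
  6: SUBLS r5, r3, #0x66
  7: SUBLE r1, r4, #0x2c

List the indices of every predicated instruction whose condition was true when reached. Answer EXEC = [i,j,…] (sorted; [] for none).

EXEC = [6,7]

[0] flags=0010 → (cmp)
[1] flags=0010 EQ?F → skip
[2] flags=0010 VS?F → skip
[3] flags=0010 MI?F → skip
[4] flags=1000 → (cmp)
[5] flags=1000 CS?F → skip
[6] flags=1000 LS?T → r5=0x1a
[7] flags=1000 LE?T → r1=0xe9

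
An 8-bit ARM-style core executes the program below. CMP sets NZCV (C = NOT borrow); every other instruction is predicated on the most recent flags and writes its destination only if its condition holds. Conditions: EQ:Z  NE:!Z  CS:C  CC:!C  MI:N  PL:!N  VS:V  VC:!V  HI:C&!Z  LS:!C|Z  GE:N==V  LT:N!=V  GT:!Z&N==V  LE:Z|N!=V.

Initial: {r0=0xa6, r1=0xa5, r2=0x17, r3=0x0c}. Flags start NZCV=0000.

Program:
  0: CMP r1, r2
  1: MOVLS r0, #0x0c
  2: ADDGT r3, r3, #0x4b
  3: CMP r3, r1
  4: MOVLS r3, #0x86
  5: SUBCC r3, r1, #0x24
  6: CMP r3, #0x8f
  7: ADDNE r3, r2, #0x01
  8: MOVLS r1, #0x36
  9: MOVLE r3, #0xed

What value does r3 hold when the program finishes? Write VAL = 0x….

[0] flags=1010 → (cmp)
[1] flags=1010 LS?F → skip
[2] flags=1010 GT?F → skip
[3] flags=0000 → (cmp)
[4] flags=0000 LS?T → r3=0x86
[5] flags=0000 CC?T → r3=0x81
[6] flags=1000 → (cmp)
[7] flags=1000 NE?T → r3=0x18
[8] flags=1000 LS?T → r1=0x36
[9] flags=1000 LE?T → r3=0xed

VAL = 0xed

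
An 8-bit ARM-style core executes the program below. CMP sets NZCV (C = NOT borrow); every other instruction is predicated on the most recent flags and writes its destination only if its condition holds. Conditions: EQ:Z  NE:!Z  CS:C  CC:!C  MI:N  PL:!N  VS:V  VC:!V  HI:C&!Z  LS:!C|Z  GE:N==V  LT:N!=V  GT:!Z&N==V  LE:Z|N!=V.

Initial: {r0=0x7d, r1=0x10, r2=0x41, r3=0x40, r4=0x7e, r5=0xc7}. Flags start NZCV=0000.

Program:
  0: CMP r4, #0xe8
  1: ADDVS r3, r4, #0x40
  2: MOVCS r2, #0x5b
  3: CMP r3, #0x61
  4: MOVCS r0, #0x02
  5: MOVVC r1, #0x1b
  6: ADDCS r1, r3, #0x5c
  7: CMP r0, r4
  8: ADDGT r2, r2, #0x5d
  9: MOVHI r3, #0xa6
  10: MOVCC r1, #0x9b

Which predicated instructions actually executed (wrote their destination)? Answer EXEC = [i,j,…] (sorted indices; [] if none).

[0] flags=1001 → (cmp)
[1] flags=1001 VS?T → r3=0xbe
[2] flags=1001 CS?F → skip
[3] flags=0011 → (cmp)
[4] flags=0011 CS?T → r0=0x02
[5] flags=0011 VC?F → skip
[6] flags=0011 CS?T → r1=0x1a
[7] flags=1000 → (cmp)
[8] flags=1000 GT?F → skip
[9] flags=1000 HI?F → skip
[10] flags=1000 CC?T → r1=0x9b

EXEC = [1,4,6,10]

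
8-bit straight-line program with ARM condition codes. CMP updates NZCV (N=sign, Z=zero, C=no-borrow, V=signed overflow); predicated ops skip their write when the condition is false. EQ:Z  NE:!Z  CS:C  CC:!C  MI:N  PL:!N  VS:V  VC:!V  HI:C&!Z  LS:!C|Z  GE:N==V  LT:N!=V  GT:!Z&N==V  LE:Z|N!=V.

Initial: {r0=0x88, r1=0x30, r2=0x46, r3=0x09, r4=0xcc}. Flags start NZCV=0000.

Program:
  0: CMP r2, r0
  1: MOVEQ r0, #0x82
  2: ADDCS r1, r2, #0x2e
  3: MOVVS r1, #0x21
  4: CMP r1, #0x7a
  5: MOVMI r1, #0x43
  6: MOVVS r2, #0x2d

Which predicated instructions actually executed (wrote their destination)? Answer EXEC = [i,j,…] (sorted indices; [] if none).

EXEC = [3,5]

[0] flags=1001 → (cmp)
[1] flags=1001 EQ?F → skip
[2] flags=1001 CS?F → skip
[3] flags=1001 VS?T → r1=0x21
[4] flags=1000 → (cmp)
[5] flags=1000 MI?T → r1=0x43
[6] flags=1000 VS?F → skip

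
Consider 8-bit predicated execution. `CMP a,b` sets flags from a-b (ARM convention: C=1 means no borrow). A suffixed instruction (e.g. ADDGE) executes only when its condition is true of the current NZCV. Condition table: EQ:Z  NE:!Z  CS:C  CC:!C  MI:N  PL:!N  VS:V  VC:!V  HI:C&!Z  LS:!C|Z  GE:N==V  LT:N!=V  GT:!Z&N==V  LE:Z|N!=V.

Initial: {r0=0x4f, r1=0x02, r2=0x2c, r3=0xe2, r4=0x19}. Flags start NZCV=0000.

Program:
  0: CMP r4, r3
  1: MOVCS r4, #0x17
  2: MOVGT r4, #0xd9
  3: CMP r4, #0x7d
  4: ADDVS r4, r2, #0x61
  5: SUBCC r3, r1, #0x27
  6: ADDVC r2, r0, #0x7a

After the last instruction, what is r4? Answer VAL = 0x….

0: ✓ CMP  NZCV=0000
1: · MOVCS
2: ✓ MOVGT  r4←0xd9
3: ✓ CMP  NZCV=0011
4: ✓ ADDVS  r4←0x8d
5: · SUBCC
6: · ADDVC

VAL = 0x8d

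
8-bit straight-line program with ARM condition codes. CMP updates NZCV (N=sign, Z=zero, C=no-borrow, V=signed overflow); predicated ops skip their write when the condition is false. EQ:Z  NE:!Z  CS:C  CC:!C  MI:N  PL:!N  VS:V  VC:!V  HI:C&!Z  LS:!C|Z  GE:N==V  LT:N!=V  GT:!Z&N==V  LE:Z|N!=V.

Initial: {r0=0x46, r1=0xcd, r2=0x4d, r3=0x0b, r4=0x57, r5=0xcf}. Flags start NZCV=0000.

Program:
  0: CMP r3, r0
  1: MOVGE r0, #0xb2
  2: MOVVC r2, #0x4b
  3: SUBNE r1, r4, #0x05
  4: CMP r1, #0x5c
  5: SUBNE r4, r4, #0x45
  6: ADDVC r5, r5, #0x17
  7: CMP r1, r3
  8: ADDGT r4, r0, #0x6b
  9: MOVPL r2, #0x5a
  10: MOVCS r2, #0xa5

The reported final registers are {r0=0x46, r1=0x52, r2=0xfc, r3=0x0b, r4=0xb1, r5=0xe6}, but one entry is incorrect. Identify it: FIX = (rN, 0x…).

FIX = (r2, 0xa5)

0: ✓ CMP  NZCV=1000
1: · MOVGE
2: ✓ MOVVC  r2←0x4b
3: ✓ SUBNE  r1←0x52
4: ✓ CMP  NZCV=1000
5: ✓ SUBNE  r4←0x12
6: ✓ ADDVC  r5←0xe6
7: ✓ CMP  NZCV=0010
8: ✓ ADDGT  r4←0xb1
9: ✓ MOVPL  r2←0x5a
10: ✓ MOVCS  r2←0xa5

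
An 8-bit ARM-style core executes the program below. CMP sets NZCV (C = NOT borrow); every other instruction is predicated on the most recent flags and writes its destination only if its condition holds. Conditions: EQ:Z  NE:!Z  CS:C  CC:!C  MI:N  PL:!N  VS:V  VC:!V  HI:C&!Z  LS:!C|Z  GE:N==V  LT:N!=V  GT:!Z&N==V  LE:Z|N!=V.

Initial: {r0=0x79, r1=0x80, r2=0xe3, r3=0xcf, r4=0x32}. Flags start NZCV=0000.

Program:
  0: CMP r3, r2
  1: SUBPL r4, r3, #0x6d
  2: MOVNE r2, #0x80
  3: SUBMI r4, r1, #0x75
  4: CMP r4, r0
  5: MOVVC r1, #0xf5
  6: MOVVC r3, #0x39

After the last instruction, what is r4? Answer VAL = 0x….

VAL = 0x0b

0: ✓ CMP  NZCV=1000
1: · SUBPL
2: ✓ MOVNE  r2←0x80
3: ✓ SUBMI  r4←0x0b
4: ✓ CMP  NZCV=1000
5: ✓ MOVVC  r1←0xf5
6: ✓ MOVVC  r3←0x39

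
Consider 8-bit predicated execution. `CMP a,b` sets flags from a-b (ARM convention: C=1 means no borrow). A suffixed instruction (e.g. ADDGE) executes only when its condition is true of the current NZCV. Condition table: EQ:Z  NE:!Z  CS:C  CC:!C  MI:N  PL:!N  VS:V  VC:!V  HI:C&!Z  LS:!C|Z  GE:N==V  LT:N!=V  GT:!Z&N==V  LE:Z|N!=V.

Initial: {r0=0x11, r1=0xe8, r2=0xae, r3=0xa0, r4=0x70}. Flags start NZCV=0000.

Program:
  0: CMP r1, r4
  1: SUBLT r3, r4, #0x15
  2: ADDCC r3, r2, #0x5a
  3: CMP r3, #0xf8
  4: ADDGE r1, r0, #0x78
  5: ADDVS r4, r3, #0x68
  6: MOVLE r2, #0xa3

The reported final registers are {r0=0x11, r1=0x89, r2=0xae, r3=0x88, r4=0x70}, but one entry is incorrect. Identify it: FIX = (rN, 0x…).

FIX = (r3, 0x5b)

[0] flags=0011 → (cmp)
[1] flags=0011 LT?T → r3=0x5b
[2] flags=0011 CC?F → skip
[3] flags=0000 → (cmp)
[4] flags=0000 GE?T → r1=0x89
[5] flags=0000 VS?F → skip
[6] flags=0000 LE?F → skip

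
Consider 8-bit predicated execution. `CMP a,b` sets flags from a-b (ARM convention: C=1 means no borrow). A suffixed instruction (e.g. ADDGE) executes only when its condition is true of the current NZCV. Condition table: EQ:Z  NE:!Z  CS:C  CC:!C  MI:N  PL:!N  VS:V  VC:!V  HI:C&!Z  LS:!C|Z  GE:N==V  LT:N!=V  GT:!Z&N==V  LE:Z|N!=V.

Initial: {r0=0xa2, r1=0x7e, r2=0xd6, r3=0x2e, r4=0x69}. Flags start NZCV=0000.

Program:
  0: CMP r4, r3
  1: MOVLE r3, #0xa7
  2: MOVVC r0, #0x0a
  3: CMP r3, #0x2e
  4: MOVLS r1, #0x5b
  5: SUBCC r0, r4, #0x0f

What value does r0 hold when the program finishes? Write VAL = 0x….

VAL = 0x0a

0: ✓ CMP  NZCV=0010
1: · MOVLE
2: ✓ MOVVC  r0←0x0a
3: ✓ CMP  NZCV=0110
4: ✓ MOVLS  r1←0x5b
5: · SUBCC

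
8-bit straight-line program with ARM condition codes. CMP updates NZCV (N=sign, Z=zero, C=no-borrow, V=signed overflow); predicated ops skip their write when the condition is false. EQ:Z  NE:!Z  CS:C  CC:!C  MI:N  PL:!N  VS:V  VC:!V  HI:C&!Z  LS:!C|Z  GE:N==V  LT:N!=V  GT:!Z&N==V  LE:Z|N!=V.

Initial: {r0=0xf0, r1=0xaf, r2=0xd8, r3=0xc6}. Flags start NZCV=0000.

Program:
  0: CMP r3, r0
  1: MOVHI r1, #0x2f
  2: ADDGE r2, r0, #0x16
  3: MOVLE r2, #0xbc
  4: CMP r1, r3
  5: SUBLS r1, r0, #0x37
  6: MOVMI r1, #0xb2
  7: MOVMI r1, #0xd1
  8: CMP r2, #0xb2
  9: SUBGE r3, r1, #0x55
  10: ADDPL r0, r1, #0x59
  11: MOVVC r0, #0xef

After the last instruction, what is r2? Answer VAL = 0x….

VAL = 0xbc

[0] flags=1000 → (cmp)
[1] flags=1000 HI?F → skip
[2] flags=1000 GE?F → skip
[3] flags=1000 LE?T → r2=0xbc
[4] flags=1000 → (cmp)
[5] flags=1000 LS?T → r1=0xb9
[6] flags=1000 MI?T → r1=0xb2
[7] flags=1000 MI?T → r1=0xd1
[8] flags=0010 → (cmp)
[9] flags=0010 GE?T → r3=0x7c
[10] flags=0010 PL?T → r0=0x2a
[11] flags=0010 VC?T → r0=0xef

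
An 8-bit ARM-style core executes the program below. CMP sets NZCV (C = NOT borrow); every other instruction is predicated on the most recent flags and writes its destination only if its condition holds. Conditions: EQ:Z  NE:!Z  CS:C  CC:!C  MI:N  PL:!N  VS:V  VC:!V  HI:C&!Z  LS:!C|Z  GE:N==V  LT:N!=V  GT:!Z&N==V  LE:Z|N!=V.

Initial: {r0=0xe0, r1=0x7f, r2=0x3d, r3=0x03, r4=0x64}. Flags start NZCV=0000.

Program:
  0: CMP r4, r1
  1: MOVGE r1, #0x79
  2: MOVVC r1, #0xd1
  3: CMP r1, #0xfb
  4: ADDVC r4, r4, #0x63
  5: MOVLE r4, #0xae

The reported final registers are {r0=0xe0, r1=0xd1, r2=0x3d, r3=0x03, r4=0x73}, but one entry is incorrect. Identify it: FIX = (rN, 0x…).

[0] flags=1000 → (cmp)
[1] flags=1000 GE?F → skip
[2] flags=1000 VC?T → r1=0xd1
[3] flags=1000 → (cmp)
[4] flags=1000 VC?T → r4=0xc7
[5] flags=1000 LE?T → r4=0xae

FIX = (r4, 0xae)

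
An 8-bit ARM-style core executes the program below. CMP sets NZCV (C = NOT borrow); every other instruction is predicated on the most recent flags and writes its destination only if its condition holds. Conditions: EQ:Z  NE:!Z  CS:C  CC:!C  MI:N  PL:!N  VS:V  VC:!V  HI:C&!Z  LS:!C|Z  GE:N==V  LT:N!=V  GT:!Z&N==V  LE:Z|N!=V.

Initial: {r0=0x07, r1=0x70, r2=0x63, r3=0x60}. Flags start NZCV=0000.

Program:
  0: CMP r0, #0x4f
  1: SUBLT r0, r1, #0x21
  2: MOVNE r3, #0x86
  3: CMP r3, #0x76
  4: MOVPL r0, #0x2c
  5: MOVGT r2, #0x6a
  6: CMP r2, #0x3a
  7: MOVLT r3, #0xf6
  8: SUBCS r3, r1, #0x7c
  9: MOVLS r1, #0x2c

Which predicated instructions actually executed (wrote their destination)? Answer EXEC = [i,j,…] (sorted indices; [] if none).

[0] flags=1000 → (cmp)
[1] flags=1000 LT?T → r0=0x4f
[2] flags=1000 NE?T → r3=0x86
[3] flags=0011 → (cmp)
[4] flags=0011 PL?T → r0=0x2c
[5] flags=0011 GT?F → skip
[6] flags=0010 → (cmp)
[7] flags=0010 LT?F → skip
[8] flags=0010 CS?T → r3=0xf4
[9] flags=0010 LS?F → skip

EXEC = [1,2,4,8]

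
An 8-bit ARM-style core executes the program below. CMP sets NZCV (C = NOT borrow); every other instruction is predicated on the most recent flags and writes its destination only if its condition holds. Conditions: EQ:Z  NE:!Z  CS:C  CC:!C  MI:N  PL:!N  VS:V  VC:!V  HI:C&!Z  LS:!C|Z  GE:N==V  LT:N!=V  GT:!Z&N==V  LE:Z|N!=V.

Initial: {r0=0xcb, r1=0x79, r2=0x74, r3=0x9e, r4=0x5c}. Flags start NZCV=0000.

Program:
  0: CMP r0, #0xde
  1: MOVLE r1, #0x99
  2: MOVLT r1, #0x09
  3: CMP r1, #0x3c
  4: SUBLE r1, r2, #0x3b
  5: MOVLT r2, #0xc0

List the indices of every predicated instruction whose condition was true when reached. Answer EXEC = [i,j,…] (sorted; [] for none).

EXEC = [1,2,4,5]

[0] flags=1000 → (cmp)
[1] flags=1000 LE?T → r1=0x99
[2] flags=1000 LT?T → r1=0x09
[3] flags=1000 → (cmp)
[4] flags=1000 LE?T → r1=0x39
[5] flags=1000 LT?T → r2=0xc0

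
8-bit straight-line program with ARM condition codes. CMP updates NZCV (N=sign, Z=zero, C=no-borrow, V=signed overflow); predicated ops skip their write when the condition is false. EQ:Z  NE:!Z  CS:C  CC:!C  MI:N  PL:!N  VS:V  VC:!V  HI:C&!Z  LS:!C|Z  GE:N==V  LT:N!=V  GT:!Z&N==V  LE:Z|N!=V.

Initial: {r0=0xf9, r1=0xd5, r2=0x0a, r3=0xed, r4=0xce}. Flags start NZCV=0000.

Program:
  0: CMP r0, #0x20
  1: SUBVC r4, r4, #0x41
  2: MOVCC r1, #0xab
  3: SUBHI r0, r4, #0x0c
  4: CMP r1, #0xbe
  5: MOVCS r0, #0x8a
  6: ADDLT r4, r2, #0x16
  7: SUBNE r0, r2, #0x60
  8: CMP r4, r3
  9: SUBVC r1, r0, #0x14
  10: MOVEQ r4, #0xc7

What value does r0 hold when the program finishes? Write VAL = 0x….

[0] flags=1010 → (cmp)
[1] flags=1010 VC?T → r4=0x8d
[2] flags=1010 CC?F → skip
[3] flags=1010 HI?T → r0=0x81
[4] flags=0010 → (cmp)
[5] flags=0010 CS?T → r0=0x8a
[6] flags=0010 LT?F → skip
[7] flags=0010 NE?T → r0=0xaa
[8] flags=1000 → (cmp)
[9] flags=1000 VC?T → r1=0x96
[10] flags=1000 EQ?F → skip

VAL = 0xaa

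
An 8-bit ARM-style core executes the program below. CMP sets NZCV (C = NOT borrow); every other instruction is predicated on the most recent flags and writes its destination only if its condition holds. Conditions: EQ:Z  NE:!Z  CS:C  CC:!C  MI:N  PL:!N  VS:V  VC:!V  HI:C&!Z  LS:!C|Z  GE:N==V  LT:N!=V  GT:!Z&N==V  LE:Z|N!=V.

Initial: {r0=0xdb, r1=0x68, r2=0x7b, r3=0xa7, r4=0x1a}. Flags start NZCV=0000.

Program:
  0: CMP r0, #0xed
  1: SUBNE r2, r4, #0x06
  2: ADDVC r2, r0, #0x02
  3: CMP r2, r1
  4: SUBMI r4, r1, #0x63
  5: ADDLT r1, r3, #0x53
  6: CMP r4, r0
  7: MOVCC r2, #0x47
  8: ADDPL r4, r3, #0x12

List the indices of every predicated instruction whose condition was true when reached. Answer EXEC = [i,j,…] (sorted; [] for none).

EXEC = [1,2,5,7,8]

0: ✓ CMP  NZCV=1000
1: ✓ SUBNE  r2←0x14
2: ✓ ADDVC  r2←0xdd
3: ✓ CMP  NZCV=0011
4: · SUBMI
5: ✓ ADDLT  r1←0xfa
6: ✓ CMP  NZCV=0000
7: ✓ MOVCC  r2←0x47
8: ✓ ADDPL  r4←0xb9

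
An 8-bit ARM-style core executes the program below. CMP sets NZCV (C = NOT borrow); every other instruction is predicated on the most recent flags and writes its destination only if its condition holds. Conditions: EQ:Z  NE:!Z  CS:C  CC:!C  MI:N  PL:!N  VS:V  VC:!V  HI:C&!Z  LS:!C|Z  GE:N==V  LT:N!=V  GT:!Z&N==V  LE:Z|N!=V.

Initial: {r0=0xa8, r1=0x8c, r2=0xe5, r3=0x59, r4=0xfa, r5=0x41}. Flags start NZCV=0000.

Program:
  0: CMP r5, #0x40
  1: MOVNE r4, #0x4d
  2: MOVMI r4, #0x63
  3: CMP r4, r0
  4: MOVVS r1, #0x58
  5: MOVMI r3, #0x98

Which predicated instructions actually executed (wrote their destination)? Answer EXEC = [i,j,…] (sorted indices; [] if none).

[0] flags=0010 → (cmp)
[1] flags=0010 NE?T → r4=0x4d
[2] flags=0010 MI?F → skip
[3] flags=1001 → (cmp)
[4] flags=1001 VS?T → r1=0x58
[5] flags=1001 MI?T → r3=0x98

EXEC = [1,4,5]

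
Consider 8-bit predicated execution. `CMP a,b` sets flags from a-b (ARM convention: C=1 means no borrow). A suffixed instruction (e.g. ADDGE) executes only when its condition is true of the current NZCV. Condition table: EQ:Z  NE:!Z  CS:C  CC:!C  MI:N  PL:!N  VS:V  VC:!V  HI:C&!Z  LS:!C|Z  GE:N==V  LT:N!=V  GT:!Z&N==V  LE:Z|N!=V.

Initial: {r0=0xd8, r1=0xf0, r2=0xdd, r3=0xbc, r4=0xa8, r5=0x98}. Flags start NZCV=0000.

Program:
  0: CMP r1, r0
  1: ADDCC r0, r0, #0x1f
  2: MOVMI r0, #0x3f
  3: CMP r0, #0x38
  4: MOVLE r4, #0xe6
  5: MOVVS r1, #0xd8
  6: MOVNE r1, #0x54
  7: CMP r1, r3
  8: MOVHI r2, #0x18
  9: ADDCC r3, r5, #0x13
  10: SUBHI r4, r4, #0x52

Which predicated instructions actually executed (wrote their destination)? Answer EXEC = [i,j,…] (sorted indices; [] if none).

[0] flags=0010 → (cmp)
[1] flags=0010 CC?F → skip
[2] flags=0010 MI?F → skip
[3] flags=1010 → (cmp)
[4] flags=1010 LE?T → r4=0xe6
[5] flags=1010 VS?F → skip
[6] flags=1010 NE?T → r1=0x54
[7] flags=1001 → (cmp)
[8] flags=1001 HI?F → skip
[9] flags=1001 CC?T → r3=0xab
[10] flags=1001 HI?F → skip

EXEC = [4,6,9]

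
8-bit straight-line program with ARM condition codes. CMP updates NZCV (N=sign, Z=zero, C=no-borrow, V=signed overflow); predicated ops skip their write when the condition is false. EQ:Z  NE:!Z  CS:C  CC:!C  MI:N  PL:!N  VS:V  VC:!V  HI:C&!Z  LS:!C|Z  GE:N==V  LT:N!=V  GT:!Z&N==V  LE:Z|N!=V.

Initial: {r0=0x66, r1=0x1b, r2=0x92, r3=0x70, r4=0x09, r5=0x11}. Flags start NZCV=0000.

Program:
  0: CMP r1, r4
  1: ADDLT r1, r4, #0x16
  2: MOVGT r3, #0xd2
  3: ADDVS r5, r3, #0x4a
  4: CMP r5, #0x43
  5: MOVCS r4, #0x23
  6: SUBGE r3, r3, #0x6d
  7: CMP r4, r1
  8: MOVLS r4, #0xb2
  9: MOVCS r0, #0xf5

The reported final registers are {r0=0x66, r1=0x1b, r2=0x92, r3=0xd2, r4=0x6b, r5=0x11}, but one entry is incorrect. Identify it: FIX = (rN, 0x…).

FIX = (r4, 0xb2)

0: ✓ CMP  NZCV=0010
1: · ADDLT
2: ✓ MOVGT  r3←0xd2
3: · ADDVS
4: ✓ CMP  NZCV=1000
5: · MOVCS
6: · SUBGE
7: ✓ CMP  NZCV=1000
8: ✓ MOVLS  r4←0xb2
9: · MOVCS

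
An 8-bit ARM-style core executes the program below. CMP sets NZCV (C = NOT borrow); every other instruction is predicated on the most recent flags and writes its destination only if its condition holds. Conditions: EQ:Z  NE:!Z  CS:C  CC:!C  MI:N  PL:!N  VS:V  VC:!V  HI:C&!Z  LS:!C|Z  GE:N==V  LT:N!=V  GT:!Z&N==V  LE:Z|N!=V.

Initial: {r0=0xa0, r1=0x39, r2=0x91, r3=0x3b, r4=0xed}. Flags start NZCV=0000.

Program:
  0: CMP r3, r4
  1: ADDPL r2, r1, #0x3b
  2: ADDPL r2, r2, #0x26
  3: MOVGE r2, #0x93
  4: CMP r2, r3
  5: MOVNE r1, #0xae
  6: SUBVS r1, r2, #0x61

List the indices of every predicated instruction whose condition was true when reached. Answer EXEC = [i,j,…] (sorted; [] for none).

[0] flags=0000 → (cmp)
[1] flags=0000 PL?T → r2=0x74
[2] flags=0000 PL?T → r2=0x9a
[3] flags=0000 GE?T → r2=0x93
[4] flags=0011 → (cmp)
[5] flags=0011 NE?T → r1=0xae
[6] flags=0011 VS?T → r1=0x32

EXEC = [1,2,3,5,6]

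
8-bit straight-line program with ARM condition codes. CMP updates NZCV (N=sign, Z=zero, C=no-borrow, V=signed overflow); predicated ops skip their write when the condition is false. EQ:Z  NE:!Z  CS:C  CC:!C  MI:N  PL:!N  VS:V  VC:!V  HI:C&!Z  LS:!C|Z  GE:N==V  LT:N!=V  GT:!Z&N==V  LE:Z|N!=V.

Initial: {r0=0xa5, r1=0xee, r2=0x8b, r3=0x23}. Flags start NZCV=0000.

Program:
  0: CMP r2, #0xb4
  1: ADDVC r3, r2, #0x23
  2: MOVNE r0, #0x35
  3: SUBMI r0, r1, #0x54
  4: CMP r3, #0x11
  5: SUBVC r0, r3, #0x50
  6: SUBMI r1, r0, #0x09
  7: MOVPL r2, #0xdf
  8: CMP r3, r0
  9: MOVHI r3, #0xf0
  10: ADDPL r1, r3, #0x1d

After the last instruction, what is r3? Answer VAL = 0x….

VAL = 0xf0

[0] flags=1000 → (cmp)
[1] flags=1000 VC?T → r3=0xae
[2] flags=1000 NE?T → r0=0x35
[3] flags=1000 MI?T → r0=0x9a
[4] flags=1010 → (cmp)
[5] flags=1010 VC?T → r0=0x5e
[6] flags=1010 MI?T → r1=0x55
[7] flags=1010 PL?F → skip
[8] flags=0011 → (cmp)
[9] flags=0011 HI?T → r3=0xf0
[10] flags=0011 PL?T → r1=0x0d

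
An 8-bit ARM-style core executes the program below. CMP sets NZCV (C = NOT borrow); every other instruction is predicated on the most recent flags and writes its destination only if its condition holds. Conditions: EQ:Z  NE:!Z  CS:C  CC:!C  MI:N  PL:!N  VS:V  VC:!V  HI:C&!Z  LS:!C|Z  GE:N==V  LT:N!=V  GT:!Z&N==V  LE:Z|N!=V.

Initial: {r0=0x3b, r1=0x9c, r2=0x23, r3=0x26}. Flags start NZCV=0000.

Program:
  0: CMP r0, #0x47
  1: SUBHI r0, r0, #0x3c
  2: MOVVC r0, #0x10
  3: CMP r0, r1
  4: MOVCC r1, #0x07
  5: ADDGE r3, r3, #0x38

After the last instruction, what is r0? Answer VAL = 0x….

VAL = 0x10

0: ✓ CMP  NZCV=1000
1: · SUBHI
2: ✓ MOVVC  r0←0x10
3: ✓ CMP  NZCV=0000
4: ✓ MOVCC  r1←0x07
5: ✓ ADDGE  r3←0x5e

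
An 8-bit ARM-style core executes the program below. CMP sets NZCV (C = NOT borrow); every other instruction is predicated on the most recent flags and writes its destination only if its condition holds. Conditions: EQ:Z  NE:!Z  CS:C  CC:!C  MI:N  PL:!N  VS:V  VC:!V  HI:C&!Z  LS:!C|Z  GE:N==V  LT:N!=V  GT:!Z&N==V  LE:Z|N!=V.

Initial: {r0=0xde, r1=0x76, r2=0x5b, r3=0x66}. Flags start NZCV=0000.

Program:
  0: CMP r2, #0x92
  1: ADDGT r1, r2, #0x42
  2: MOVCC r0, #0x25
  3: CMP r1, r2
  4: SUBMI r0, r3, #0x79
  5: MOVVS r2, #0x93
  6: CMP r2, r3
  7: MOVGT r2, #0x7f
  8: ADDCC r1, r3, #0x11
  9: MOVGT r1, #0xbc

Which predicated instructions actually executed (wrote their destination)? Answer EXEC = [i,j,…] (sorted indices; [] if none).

0: ✓ CMP  NZCV=1001
1: ✓ ADDGT  r1←0x9d
2: ✓ MOVCC  r0←0x25
3: ✓ CMP  NZCV=0011
4: · SUBMI
5: ✓ MOVVS  r2←0x93
6: ✓ CMP  NZCV=0011
7: · MOVGT
8: · ADDCC
9: · MOVGT

EXEC = [1,2,5]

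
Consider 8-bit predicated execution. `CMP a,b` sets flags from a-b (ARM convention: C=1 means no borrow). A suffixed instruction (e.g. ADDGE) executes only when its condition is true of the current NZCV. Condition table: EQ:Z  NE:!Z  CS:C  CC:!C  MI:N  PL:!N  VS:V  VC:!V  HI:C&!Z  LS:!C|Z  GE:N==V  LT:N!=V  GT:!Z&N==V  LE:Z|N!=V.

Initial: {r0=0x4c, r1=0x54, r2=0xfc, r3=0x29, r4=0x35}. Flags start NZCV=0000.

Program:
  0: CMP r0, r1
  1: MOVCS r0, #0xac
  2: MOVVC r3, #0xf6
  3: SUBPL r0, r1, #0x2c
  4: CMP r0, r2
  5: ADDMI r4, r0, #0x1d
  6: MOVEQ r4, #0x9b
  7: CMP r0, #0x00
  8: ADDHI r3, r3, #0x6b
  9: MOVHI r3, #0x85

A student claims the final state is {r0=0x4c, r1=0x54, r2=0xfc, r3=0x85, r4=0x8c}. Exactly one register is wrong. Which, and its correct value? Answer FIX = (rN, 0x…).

[0] flags=1000 → (cmp)
[1] flags=1000 CS?F → skip
[2] flags=1000 VC?T → r3=0xf6
[3] flags=1000 PL?F → skip
[4] flags=0000 → (cmp)
[5] flags=0000 MI?F → skip
[6] flags=0000 EQ?F → skip
[7] flags=0010 → (cmp)
[8] flags=0010 HI?T → r3=0x61
[9] flags=0010 HI?T → r3=0x85

FIX = (r4, 0x35)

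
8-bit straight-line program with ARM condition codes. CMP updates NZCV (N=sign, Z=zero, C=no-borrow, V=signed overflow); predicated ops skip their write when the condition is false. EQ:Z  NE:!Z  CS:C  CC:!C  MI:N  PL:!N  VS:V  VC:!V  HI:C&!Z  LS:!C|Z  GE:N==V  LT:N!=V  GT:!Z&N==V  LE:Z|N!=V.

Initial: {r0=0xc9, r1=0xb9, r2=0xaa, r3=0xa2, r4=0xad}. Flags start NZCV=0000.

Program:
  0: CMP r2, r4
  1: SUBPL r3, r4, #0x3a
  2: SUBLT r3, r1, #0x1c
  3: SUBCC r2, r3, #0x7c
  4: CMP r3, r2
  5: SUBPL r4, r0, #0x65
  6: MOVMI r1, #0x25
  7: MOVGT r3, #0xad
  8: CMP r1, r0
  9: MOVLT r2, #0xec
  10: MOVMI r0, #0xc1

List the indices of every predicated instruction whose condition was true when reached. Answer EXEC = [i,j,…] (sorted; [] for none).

0: ✓ CMP  NZCV=1000
1: · SUBPL
2: ✓ SUBLT  r3←0x9d
3: ✓ SUBCC  r2←0x21
4: ✓ CMP  NZCV=0011
5: ✓ SUBPL  r4←0x64
6: · MOVMI
7: · MOVGT
8: ✓ CMP  NZCV=1000
9: ✓ MOVLT  r2←0xec
10: ✓ MOVMI  r0←0xc1

EXEC = [2,3,5,9,10]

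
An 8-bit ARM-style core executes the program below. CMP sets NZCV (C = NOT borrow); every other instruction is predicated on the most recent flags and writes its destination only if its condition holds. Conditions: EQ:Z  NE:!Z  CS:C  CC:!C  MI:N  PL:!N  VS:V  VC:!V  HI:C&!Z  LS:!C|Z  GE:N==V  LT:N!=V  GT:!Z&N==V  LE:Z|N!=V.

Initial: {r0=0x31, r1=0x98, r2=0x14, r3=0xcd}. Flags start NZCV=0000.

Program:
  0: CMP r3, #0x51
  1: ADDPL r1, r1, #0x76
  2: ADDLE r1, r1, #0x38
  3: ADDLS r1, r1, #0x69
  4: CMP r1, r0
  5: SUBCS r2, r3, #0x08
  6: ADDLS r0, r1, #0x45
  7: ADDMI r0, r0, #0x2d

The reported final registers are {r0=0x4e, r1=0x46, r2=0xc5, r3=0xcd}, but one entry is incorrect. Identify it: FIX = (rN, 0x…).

0: ✓ CMP  NZCV=0011
1: ✓ ADDPL  r1←0x0e
2: ✓ ADDLE  r1←0x46
3: · ADDLS
4: ✓ CMP  NZCV=0010
5: ✓ SUBCS  r2←0xc5
6: · ADDLS
7: · ADDMI

FIX = (r0, 0x31)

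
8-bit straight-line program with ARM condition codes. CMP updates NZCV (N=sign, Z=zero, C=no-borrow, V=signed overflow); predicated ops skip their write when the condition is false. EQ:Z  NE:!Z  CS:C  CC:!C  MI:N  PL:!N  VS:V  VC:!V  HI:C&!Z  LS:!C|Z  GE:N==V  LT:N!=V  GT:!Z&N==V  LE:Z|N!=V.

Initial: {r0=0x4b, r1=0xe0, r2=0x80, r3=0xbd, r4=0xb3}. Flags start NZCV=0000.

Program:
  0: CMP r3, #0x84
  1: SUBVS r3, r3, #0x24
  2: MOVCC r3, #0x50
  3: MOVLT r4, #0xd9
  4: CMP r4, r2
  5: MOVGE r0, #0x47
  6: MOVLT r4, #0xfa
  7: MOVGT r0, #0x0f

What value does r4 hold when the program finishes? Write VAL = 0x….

0: ✓ CMP  NZCV=0010
1: · SUBVS
2: · MOVCC
3: · MOVLT
4: ✓ CMP  NZCV=0010
5: ✓ MOVGE  r0←0x47
6: · MOVLT
7: ✓ MOVGT  r0←0x0f

VAL = 0xb3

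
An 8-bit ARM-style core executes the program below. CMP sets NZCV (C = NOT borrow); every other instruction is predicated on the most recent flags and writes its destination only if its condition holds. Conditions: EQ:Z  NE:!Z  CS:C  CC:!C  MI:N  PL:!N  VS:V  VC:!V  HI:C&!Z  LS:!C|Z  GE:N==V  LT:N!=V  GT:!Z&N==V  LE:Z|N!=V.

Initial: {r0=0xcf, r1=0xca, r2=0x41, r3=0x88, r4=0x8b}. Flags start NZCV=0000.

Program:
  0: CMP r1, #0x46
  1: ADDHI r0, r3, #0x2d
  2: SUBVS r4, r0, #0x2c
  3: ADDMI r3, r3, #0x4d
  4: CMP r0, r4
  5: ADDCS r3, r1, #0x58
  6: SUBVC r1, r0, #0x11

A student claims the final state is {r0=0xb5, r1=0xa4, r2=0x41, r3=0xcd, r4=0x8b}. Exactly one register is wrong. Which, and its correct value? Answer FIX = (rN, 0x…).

0: ✓ CMP  NZCV=1010
1: ✓ ADDHI  r0←0xb5
2: · SUBVS
3: ✓ ADDMI  r3←0xd5
4: ✓ CMP  NZCV=0010
5: ✓ ADDCS  r3←0x22
6: ✓ SUBVC  r1←0xa4

FIX = (r3, 0x22)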